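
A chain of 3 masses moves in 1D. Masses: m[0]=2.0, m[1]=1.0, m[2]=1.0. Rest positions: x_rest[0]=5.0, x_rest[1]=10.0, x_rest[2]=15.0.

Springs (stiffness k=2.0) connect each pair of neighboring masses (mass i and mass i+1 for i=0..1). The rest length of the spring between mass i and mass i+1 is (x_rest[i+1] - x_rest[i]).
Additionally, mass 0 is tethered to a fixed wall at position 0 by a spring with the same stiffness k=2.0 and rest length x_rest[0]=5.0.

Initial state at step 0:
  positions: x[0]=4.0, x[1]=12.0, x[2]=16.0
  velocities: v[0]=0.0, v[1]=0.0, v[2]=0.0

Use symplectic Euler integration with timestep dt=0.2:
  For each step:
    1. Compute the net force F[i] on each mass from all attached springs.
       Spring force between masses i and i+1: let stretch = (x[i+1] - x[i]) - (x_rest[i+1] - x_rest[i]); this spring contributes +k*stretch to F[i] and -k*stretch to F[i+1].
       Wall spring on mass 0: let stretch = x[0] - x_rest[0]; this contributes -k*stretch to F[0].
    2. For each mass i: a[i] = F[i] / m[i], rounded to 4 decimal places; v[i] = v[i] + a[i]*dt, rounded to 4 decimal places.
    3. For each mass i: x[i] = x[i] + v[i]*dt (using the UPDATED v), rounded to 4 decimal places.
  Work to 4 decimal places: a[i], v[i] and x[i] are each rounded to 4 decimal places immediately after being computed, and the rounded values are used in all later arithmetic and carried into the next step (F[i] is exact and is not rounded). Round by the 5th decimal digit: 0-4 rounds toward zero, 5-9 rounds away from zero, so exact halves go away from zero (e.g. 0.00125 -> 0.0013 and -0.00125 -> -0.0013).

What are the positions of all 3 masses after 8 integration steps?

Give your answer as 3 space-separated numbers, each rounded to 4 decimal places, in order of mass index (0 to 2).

Step 0: x=[4.0000 12.0000 16.0000] v=[0.0000 0.0000 0.0000]
Step 1: x=[4.1600 11.6800 16.0800] v=[0.8000 -1.6000 0.4000]
Step 2: x=[4.4544 11.1104 16.2080] v=[1.4720 -2.8480 0.6400]
Step 3: x=[4.8369 10.4161 16.3282] v=[1.9123 -3.4714 0.6010]
Step 4: x=[5.2491 9.7485 16.3754] v=[2.0608 -3.3382 0.2362]
Step 5: x=[5.6313 9.2511 16.2925] v=[1.9109 -2.4872 -0.4146]
Step 6: x=[5.9330 9.0274 16.0463] v=[1.5086 -1.1186 -1.2312]
Step 7: x=[6.1212 9.1176 15.6385] v=[0.9409 0.4512 -2.0388]
Step 8: x=[6.1844 9.4898 15.1091] v=[0.3159 1.8610 -2.6472]

Answer: 6.1844 9.4898 15.1091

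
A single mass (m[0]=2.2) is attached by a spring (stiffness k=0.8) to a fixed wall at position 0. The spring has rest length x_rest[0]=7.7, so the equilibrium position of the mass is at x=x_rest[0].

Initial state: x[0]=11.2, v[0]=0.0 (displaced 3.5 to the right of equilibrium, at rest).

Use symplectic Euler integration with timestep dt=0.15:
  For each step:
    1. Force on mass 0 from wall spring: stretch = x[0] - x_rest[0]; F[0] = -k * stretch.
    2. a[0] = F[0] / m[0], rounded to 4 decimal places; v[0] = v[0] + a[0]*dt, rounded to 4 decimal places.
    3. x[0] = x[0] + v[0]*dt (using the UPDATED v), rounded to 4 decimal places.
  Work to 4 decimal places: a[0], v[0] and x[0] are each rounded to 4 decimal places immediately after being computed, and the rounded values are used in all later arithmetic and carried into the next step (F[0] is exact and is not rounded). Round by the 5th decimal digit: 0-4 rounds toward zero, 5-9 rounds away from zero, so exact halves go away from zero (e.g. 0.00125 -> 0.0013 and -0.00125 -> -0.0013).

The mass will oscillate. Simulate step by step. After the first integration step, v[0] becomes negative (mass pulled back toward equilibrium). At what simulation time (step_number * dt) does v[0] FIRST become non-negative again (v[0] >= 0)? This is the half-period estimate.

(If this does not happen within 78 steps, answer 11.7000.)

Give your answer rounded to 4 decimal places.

Step 0: x=[11.2000] v=[0.0000]
Step 1: x=[11.1714] v=[-0.1909]
Step 2: x=[11.1144] v=[-0.3802]
Step 3: x=[11.0294] v=[-0.5664]
Step 4: x=[10.9172] v=[-0.7480]
Step 5: x=[10.7787] v=[-0.9235]
Step 6: x=[10.6150] v=[-1.0914]
Step 7: x=[10.4274] v=[-1.2504]
Step 8: x=[10.2175] v=[-1.3992]
Step 9: x=[9.9870] v=[-1.5365]
Step 10: x=[9.7378] v=[-1.6612]
Step 11: x=[9.4719] v=[-1.7724]
Step 12: x=[9.1916] v=[-1.8690]
Step 13: x=[8.8990] v=[-1.9504]
Step 14: x=[8.5966] v=[-2.0158]
Step 15: x=[8.2869] v=[-2.0647]
Step 16: x=[7.9724] v=[-2.0967]
Step 17: x=[7.6557] v=[-2.1116]
Step 18: x=[7.3393] v=[-2.1092]
Step 19: x=[7.0259] v=[-2.0895]
Step 20: x=[6.7180] v=[-2.0527]
Step 21: x=[6.4181] v=[-1.9991]
Step 22: x=[6.1287] v=[-1.9292]
Step 23: x=[5.8522] v=[-1.8435]
Step 24: x=[5.5908] v=[-1.7427]
Step 25: x=[5.3466] v=[-1.6277]
Step 26: x=[5.1217] v=[-1.4993]
Step 27: x=[4.9179] v=[-1.3587]
Step 28: x=[4.7369] v=[-1.2069]
Step 29: x=[4.5801] v=[-1.0453]
Step 30: x=[4.4488] v=[-0.8751]
Step 31: x=[4.3441] v=[-0.6978]
Step 32: x=[4.2669] v=[-0.5148]
Step 33: x=[4.2178] v=[-0.3275]
Step 34: x=[4.1972] v=[-0.1376]
Step 35: x=[4.2052] v=[0.0535]
First v>=0 after going negative at step 35, time=5.2500

Answer: 5.2500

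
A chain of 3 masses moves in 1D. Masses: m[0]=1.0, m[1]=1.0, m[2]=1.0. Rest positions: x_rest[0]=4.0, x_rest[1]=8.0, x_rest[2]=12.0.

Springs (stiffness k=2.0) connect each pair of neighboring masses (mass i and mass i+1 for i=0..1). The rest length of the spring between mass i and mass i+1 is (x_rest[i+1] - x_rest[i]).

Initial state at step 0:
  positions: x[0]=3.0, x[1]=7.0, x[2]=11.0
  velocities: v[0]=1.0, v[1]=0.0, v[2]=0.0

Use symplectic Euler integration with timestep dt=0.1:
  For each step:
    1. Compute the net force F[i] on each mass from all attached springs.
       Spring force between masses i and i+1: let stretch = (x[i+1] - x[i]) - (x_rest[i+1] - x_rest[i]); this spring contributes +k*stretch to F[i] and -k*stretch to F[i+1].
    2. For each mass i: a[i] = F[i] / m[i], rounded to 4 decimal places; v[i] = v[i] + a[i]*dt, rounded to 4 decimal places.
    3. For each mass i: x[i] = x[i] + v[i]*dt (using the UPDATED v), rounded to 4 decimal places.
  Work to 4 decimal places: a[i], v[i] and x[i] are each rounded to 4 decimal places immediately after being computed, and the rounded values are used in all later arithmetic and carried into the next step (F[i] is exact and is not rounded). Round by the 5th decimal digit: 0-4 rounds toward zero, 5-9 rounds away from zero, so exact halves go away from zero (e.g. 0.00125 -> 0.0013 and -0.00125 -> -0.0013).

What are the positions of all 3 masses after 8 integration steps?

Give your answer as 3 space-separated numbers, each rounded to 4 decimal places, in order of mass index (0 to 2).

Answer: 3.6510 7.1401 11.0091

Derivation:
Step 0: x=[3.0000 7.0000 11.0000] v=[1.0000 0.0000 0.0000]
Step 1: x=[3.1000 7.0000 11.0000] v=[1.0000 0.0000 0.0000]
Step 2: x=[3.1980 7.0020 11.0000] v=[0.9800 0.0200 0.0000]
Step 3: x=[3.2921 7.0079 11.0000] v=[0.9408 0.0588 0.0004]
Step 4: x=[3.3805 7.0193 11.0002] v=[0.8840 0.1141 0.0020]
Step 5: x=[3.4617 7.0376 11.0008] v=[0.8118 0.1825 0.0058]
Step 6: x=[3.5344 7.0636 11.0021] v=[0.7270 0.2600 0.0132]
Step 7: x=[3.5977 7.0978 11.0047] v=[0.6328 0.3419 0.0255]
Step 8: x=[3.6510 7.1401 11.0091] v=[0.5328 0.4233 0.0441]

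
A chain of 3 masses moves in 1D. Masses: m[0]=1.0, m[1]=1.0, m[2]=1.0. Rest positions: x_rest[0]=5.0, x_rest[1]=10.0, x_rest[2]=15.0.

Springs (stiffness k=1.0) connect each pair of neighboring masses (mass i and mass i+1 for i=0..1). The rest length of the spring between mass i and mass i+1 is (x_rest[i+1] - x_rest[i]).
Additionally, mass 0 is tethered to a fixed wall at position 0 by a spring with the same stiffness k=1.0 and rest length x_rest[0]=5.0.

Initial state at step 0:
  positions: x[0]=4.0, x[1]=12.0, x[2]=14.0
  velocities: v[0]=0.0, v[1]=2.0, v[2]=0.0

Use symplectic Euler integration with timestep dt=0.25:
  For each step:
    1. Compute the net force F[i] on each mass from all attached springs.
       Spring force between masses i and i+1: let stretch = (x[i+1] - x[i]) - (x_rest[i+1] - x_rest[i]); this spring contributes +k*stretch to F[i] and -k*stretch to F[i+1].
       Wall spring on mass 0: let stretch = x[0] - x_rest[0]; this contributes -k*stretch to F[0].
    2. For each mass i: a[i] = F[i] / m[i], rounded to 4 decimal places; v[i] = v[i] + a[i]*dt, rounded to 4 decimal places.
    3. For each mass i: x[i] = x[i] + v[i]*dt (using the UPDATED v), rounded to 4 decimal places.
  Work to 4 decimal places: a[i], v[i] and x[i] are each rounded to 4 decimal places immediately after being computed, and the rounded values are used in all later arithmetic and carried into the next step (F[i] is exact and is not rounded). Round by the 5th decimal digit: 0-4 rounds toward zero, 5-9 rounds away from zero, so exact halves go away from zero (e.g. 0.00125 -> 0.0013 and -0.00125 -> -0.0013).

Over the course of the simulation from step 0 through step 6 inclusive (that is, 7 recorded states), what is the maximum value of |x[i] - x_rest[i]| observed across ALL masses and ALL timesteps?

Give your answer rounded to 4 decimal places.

Step 0: x=[4.0000 12.0000 14.0000] v=[0.0000 2.0000 0.0000]
Step 1: x=[4.2500 12.1250 14.1875] v=[1.0000 0.5000 0.7500]
Step 2: x=[4.7266 11.8867 14.5586] v=[1.9063 -0.9531 1.4844]
Step 3: x=[5.3553 11.3679 15.0752] v=[2.5147 -2.0752 2.0664]
Step 4: x=[6.0251 10.7050 15.6726] v=[2.6790 -2.6515 2.3896]
Step 5: x=[6.6108 10.0601 16.2720] v=[2.3427 -2.5796 2.3977]
Step 6: x=[6.9989 9.5879 16.7957] v=[1.5523 -1.8890 2.0947]
Max displacement = 2.1250

Answer: 2.1250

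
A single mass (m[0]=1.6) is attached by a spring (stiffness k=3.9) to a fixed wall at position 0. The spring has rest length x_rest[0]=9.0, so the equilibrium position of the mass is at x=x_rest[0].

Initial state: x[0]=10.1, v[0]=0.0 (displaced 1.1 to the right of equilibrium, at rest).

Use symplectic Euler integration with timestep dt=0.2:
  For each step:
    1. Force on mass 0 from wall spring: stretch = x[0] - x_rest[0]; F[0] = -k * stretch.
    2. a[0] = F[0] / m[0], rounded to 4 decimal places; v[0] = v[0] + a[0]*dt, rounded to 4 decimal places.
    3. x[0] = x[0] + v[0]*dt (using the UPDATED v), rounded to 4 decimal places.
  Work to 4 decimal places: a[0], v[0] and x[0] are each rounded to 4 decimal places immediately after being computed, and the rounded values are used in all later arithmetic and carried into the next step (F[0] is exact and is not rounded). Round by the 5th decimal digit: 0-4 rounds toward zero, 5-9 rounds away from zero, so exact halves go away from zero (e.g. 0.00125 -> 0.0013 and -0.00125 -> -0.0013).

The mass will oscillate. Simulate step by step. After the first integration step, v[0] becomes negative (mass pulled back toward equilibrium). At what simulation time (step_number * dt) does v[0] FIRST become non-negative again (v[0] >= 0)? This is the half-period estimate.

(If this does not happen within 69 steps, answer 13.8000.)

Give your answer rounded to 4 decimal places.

Answer: 2.2000

Derivation:
Step 0: x=[10.1000] v=[0.0000]
Step 1: x=[9.9927] v=[-0.5363]
Step 2: x=[9.7887] v=[-1.0202]
Step 3: x=[9.5078] v=[-1.4047]
Step 4: x=[9.1773] v=[-1.6523]
Step 5: x=[8.8296] v=[-1.7387]
Step 6: x=[8.4985] v=[-1.6556]
Step 7: x=[8.2163] v=[-1.4111]
Step 8: x=[8.0105] v=[-1.0290]
Step 9: x=[7.9012] v=[-0.5466]
Step 10: x=[7.8990] v=[-0.0109]
Step 11: x=[8.0042] v=[0.5258]
First v>=0 after going negative at step 11, time=2.2000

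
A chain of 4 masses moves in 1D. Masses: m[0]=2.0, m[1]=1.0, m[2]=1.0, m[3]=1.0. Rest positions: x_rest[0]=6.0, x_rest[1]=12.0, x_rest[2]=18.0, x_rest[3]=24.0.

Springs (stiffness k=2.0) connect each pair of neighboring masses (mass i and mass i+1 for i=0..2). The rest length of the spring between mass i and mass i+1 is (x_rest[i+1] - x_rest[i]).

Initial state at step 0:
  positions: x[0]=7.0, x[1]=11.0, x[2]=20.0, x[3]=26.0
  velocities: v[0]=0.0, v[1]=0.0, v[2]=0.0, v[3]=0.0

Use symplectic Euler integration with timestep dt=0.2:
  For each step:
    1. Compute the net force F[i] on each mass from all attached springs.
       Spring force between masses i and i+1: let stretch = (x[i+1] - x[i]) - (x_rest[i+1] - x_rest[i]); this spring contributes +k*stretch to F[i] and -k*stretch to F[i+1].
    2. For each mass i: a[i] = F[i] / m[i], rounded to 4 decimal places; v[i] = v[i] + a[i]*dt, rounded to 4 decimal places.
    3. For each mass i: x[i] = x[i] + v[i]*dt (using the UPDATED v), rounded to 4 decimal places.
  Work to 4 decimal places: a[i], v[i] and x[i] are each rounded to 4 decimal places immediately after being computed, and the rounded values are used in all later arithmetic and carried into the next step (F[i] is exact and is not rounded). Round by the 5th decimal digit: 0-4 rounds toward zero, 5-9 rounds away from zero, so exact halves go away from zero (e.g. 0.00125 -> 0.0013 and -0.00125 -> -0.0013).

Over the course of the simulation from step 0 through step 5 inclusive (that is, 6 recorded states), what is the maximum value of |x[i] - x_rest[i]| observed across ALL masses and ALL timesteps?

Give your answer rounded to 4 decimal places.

Answer: 2.4190

Derivation:
Step 0: x=[7.0000 11.0000 20.0000 26.0000] v=[0.0000 0.0000 0.0000 0.0000]
Step 1: x=[6.9200 11.4000 19.7600 26.0000] v=[-0.4000 2.0000 -1.2000 0.0000]
Step 2: x=[6.7792 12.1104 19.3504 25.9808] v=[-0.7040 3.5520 -2.0480 -0.0960]
Step 3: x=[6.6116 12.9735 18.8920 25.9112] v=[-0.8378 4.3155 -2.2918 -0.3482]
Step 4: x=[6.4585 13.8011 18.5217 25.7600] v=[-0.7654 4.1381 -1.8515 -0.7559]
Step 5: x=[6.3591 14.4190 18.3528 25.5098] v=[-0.4969 3.0893 -0.8444 -1.2512]
Max displacement = 2.4190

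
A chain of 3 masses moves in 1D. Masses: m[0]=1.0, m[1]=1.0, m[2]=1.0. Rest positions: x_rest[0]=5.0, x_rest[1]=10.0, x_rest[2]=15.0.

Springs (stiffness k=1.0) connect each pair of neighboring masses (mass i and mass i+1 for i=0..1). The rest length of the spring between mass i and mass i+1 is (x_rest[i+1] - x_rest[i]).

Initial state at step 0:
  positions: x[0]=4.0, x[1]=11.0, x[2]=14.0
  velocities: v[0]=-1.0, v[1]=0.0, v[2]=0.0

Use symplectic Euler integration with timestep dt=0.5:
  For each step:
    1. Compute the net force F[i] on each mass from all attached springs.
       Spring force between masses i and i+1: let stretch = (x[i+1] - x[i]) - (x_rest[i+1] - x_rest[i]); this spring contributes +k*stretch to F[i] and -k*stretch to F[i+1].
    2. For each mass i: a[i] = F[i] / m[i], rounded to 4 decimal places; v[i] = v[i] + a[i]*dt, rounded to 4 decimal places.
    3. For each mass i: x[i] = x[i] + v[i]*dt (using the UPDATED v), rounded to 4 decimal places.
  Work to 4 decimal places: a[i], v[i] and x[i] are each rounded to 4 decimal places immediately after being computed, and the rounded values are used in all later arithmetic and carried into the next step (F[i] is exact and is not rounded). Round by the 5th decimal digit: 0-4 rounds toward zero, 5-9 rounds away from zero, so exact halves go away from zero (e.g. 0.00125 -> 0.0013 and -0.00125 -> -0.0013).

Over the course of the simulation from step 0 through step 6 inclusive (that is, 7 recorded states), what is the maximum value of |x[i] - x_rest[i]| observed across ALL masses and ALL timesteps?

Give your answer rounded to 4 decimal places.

Answer: 2.2187

Derivation:
Step 0: x=[4.0000 11.0000 14.0000] v=[-1.0000 0.0000 0.0000]
Step 1: x=[4.0000 10.0000 14.5000] v=[0.0000 -2.0000 1.0000]
Step 2: x=[4.2500 8.6250 15.1250] v=[0.5000 -2.7500 1.2500]
Step 3: x=[4.3438 7.7813 15.3750] v=[0.1875 -1.6875 0.5000]
Step 4: x=[4.0469 7.9766 14.9766] v=[-0.5938 0.3906 -0.7969]
Step 5: x=[3.4824 8.9395 14.0782] v=[-1.1290 1.9258 -1.7969]
Step 6: x=[3.0322 9.8228 13.1451] v=[-0.9005 1.7666 -1.8663]
Max displacement = 2.2187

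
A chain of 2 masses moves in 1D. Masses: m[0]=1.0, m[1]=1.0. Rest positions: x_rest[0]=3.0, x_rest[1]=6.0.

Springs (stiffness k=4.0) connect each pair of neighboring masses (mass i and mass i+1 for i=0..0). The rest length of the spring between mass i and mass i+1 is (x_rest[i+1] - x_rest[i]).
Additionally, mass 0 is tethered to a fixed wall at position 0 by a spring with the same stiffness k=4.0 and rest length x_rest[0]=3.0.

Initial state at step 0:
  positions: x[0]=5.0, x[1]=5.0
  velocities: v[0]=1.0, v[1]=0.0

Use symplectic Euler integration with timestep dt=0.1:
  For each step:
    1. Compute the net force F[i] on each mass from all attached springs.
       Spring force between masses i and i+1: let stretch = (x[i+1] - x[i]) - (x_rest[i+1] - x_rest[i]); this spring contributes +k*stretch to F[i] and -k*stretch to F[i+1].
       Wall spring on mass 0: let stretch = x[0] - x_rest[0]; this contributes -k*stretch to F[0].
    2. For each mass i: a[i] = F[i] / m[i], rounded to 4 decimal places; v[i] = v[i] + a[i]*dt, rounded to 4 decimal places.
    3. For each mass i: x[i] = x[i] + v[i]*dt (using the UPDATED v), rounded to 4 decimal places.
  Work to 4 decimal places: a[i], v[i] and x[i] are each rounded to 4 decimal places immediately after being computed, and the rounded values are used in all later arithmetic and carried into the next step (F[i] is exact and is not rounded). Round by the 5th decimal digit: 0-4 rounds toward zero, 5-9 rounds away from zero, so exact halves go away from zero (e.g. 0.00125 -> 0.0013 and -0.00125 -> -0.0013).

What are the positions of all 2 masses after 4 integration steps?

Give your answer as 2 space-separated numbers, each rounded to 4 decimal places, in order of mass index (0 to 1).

Answer: 3.6217 6.0545

Derivation:
Step 0: x=[5.0000 5.0000] v=[1.0000 0.0000]
Step 1: x=[4.9000 5.1200] v=[-1.0000 1.2000]
Step 2: x=[4.6128 5.3512] v=[-2.8720 2.3120]
Step 3: x=[4.1706 5.6729] v=[-4.4218 3.2166]
Step 4: x=[3.6217 6.0545] v=[-5.4891 3.8157]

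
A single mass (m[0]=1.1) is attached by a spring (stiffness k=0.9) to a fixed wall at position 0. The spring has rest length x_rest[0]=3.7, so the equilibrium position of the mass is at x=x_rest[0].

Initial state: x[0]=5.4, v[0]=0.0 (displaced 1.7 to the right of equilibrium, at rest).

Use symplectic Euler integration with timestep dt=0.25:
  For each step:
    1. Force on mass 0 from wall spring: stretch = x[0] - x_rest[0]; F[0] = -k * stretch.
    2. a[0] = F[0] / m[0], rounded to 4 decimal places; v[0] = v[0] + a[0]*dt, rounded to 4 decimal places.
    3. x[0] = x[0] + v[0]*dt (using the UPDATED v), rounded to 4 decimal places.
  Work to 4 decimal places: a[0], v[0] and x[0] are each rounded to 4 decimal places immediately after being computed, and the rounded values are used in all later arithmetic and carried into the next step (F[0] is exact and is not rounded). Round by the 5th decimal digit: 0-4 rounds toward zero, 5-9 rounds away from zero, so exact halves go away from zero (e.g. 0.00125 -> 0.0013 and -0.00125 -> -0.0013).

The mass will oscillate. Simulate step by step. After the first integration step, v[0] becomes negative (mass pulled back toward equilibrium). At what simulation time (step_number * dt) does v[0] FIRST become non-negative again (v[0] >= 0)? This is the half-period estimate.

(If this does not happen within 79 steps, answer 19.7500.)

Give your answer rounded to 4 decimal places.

Step 0: x=[5.4000] v=[0.0000]
Step 1: x=[5.3131] v=[-0.3477]
Step 2: x=[5.1437] v=[-0.6777]
Step 3: x=[4.9005] v=[-0.9730]
Step 4: x=[4.5959] v=[-1.2186]
Step 5: x=[4.2454] v=[-1.4019]
Step 6: x=[3.8670] v=[-1.5135]
Step 7: x=[3.4801] v=[-1.5477]
Step 8: x=[3.1044] v=[-1.5027]
Step 9: x=[2.7592] v=[-1.3809]
Step 10: x=[2.4621] v=[-1.1885]
Step 11: x=[2.2283] v=[-0.9353]
Step 12: x=[2.0697] v=[-0.6343]
Step 13: x=[1.9945] v=[-0.3008]
Step 14: x=[2.0065] v=[0.0481]
First v>=0 after going negative at step 14, time=3.5000

Answer: 3.5000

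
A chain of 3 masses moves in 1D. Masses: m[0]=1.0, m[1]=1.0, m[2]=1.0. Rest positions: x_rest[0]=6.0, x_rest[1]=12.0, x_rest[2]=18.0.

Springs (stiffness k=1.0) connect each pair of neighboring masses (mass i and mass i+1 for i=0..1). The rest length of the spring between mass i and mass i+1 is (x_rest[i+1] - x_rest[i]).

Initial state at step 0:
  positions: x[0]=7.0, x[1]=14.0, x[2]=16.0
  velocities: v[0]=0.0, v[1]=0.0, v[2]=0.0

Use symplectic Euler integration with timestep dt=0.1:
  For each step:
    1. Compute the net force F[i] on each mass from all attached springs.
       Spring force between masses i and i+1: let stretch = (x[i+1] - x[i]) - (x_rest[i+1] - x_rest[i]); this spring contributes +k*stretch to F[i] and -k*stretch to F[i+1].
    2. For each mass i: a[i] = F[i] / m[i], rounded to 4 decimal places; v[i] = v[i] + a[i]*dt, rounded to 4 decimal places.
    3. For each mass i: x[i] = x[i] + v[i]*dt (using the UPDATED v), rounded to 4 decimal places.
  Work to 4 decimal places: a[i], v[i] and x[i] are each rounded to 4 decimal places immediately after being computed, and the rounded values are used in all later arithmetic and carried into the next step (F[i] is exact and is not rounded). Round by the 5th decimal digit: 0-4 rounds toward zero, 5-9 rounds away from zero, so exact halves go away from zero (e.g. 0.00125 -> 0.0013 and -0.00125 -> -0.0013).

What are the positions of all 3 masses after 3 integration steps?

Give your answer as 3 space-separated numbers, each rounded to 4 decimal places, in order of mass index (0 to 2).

Answer: 7.0570 13.7075 16.2355

Derivation:
Step 0: x=[7.0000 14.0000 16.0000] v=[0.0000 0.0000 0.0000]
Step 1: x=[7.0100 13.9500 16.0400] v=[0.1000 -0.5000 0.4000]
Step 2: x=[7.0294 13.8515 16.1191] v=[0.1940 -0.9850 0.7910]
Step 3: x=[7.0570 13.7075 16.2355] v=[0.2762 -1.4405 1.1642]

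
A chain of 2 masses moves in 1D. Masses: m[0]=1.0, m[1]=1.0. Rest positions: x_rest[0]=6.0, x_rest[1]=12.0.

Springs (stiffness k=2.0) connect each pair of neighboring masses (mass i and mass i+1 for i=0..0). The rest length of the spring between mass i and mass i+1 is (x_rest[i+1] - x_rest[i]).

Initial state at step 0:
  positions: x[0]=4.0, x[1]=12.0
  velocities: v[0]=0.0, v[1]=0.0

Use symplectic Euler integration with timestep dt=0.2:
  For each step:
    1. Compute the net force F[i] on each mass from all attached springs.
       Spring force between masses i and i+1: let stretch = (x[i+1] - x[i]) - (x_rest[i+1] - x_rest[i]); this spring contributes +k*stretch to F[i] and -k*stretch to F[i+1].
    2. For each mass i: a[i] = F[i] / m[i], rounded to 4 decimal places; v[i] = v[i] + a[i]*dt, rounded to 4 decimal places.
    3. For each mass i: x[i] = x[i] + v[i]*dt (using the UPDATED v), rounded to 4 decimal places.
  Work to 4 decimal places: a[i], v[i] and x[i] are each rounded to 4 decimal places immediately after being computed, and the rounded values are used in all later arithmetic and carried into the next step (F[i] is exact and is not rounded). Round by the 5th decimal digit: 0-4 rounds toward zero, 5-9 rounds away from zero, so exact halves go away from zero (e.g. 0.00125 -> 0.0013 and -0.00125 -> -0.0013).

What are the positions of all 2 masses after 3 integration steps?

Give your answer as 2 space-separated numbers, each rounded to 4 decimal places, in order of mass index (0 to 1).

Answer: 4.8361 11.1639

Derivation:
Step 0: x=[4.0000 12.0000] v=[0.0000 0.0000]
Step 1: x=[4.1600 11.8400] v=[0.8000 -0.8000]
Step 2: x=[4.4544 11.5456] v=[1.4720 -1.4720]
Step 3: x=[4.8361 11.1639] v=[1.9085 -1.9085]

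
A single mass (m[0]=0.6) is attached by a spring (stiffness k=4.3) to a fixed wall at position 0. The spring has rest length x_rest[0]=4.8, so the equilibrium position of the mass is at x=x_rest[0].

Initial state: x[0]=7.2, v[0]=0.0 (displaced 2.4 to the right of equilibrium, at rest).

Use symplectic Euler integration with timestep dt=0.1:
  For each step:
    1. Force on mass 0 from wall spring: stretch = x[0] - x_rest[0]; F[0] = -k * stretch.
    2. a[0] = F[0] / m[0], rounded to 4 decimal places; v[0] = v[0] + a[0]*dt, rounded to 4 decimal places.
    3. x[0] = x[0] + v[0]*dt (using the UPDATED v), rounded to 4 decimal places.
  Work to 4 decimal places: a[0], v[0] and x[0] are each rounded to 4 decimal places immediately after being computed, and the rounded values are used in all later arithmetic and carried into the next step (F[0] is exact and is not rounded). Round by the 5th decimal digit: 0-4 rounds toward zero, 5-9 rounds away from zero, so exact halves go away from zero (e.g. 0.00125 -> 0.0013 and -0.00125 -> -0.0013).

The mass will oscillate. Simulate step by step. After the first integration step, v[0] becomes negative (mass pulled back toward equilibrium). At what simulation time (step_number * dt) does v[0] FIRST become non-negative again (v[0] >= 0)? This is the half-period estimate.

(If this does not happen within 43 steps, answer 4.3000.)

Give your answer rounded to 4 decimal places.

Answer: 1.2000

Derivation:
Step 0: x=[7.2000] v=[0.0000]
Step 1: x=[7.0280] v=[-1.7200]
Step 2: x=[6.6963] v=[-3.3167]
Step 3: x=[6.2287] v=[-4.6757]
Step 4: x=[5.6587] v=[-5.6996]
Step 5: x=[5.0272] v=[-6.3150]
Step 6: x=[4.3794] v=[-6.4778]
Step 7: x=[3.7618] v=[-6.1764]
Step 8: x=[3.2186] v=[-5.4324]
Step 9: x=[2.7887] v=[-4.2991]
Step 10: x=[2.5029] v=[-2.8577]
Step 11: x=[2.3818] v=[-1.2114]
Step 12: x=[2.4340] v=[0.5216]
First v>=0 after going negative at step 12, time=1.2000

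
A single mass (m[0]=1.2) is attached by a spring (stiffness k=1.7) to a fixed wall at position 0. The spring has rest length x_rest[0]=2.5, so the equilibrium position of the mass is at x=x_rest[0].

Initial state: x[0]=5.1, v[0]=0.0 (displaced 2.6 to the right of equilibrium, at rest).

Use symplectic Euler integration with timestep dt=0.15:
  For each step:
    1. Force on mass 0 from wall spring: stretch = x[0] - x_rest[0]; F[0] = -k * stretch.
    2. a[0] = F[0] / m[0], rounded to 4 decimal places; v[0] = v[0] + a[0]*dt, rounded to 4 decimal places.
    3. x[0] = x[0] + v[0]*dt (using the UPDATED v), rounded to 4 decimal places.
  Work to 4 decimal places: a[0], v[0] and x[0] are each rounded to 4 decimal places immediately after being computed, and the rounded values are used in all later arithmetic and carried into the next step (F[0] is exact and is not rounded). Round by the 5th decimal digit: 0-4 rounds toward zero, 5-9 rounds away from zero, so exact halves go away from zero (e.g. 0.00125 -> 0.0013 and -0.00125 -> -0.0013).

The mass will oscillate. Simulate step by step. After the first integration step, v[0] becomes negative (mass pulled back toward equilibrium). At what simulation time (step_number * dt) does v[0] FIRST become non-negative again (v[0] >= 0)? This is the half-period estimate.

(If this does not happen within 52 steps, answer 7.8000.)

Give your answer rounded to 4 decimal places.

Step 0: x=[5.1000] v=[0.0000]
Step 1: x=[5.0171] v=[-0.5525]
Step 2: x=[4.8540] v=[-1.0874]
Step 3: x=[4.6159] v=[-1.5876]
Step 4: x=[4.3103] v=[-2.0372]
Step 5: x=[3.9470] v=[-2.4219]
Step 6: x=[3.5376] v=[-2.7294]
Step 7: x=[3.0951] v=[-2.9499]
Step 8: x=[2.6336] v=[-3.0764]
Step 9: x=[2.1679] v=[-3.1048]
Step 10: x=[1.7128] v=[-3.0342]
Step 11: x=[1.2828] v=[-2.8669]
Step 12: x=[0.8916] v=[-2.6082]
Step 13: x=[0.5516] v=[-2.2664]
Step 14: x=[0.2737] v=[-1.8524]
Step 15: x=[0.0668] v=[-1.3793]
Step 16: x=[-0.0625] v=[-0.8623]
Step 17: x=[-0.1102] v=[-0.3178]
Step 18: x=[-0.0747] v=[0.2369]
First v>=0 after going negative at step 18, time=2.7000

Answer: 2.7000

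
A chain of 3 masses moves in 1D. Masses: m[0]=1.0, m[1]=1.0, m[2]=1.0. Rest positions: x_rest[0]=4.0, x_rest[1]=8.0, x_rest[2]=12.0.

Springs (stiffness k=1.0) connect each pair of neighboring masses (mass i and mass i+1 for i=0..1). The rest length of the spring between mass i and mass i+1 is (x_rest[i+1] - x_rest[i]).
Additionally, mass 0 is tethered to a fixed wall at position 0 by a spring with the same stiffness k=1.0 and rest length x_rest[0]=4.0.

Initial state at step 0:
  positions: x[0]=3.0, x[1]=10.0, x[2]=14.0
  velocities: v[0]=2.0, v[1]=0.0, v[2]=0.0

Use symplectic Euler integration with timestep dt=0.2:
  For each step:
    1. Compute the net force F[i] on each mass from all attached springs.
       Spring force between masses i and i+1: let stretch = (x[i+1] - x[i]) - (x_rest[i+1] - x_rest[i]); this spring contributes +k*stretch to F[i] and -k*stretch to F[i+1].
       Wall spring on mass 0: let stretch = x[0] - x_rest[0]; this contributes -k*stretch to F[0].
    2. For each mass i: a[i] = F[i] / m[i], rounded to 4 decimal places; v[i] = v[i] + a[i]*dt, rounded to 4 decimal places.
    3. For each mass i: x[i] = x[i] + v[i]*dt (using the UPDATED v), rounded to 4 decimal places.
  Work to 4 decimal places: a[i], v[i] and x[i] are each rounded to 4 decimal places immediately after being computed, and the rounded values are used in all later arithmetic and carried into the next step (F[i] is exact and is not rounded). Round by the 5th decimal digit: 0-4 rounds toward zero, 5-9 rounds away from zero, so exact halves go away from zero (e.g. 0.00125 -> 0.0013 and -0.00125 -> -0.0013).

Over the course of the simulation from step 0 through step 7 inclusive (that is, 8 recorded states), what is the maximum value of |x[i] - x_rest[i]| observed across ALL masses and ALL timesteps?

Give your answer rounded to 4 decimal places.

Step 0: x=[3.0000 10.0000 14.0000] v=[2.0000 0.0000 0.0000]
Step 1: x=[3.5600 9.8800 14.0000] v=[2.8000 -0.6000 0.0000]
Step 2: x=[4.2304 9.6720 13.9952] v=[3.3520 -1.0400 -0.0240]
Step 3: x=[4.9492 9.4193 13.9775] v=[3.5942 -1.2637 -0.0886]
Step 4: x=[5.6489 9.1701 13.9375] v=[3.4984 -1.2461 -0.2002]
Step 5: x=[6.2635 8.9707 13.8668] v=[3.0729 -0.9969 -0.3537]
Step 6: x=[6.7358 8.8589 13.7602] v=[2.3616 -0.5591 -0.5329]
Step 7: x=[7.0236 8.8582 13.6176] v=[1.4391 -0.0035 -0.7132]
Max displacement = 3.0236

Answer: 3.0236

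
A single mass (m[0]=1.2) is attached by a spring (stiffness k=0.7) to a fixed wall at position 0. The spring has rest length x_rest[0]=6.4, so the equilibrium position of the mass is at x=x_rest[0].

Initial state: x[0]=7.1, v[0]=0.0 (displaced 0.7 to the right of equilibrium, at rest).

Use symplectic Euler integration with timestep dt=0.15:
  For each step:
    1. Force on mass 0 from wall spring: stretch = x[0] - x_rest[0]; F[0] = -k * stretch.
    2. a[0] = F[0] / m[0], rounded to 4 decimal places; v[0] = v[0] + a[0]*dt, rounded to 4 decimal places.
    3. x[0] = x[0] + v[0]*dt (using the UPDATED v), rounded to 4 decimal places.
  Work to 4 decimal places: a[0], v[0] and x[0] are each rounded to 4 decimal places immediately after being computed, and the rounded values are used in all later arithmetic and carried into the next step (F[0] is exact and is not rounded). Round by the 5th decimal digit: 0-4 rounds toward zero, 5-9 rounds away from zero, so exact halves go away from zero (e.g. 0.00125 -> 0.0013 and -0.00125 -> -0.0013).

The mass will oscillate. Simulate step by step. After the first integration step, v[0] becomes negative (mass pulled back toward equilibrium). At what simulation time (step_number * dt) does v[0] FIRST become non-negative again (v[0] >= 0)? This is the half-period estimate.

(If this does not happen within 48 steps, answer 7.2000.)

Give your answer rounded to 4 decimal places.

Step 0: x=[7.1000] v=[0.0000]
Step 1: x=[7.0908] v=[-0.0612]
Step 2: x=[7.0725] v=[-0.1217]
Step 3: x=[7.0454] v=[-0.1805]
Step 4: x=[7.0099] v=[-0.2370]
Step 5: x=[6.9663] v=[-0.2904]
Step 6: x=[6.9153] v=[-0.3399]
Step 7: x=[6.8576] v=[-0.3850]
Step 8: x=[6.7939] v=[-0.4250]
Step 9: x=[6.7250] v=[-0.4595]
Step 10: x=[6.6518] v=[-0.4879]
Step 11: x=[6.5753] v=[-0.5099]
Step 12: x=[6.4965] v=[-0.5252]
Step 13: x=[6.4165] v=[-0.5336]
Step 14: x=[6.3363] v=[-0.5350]
Step 15: x=[6.2569] v=[-0.5294]
Step 16: x=[6.1794] v=[-0.5169]
Step 17: x=[6.1048] v=[-0.4976]
Step 18: x=[6.0340] v=[-0.4718]
Step 19: x=[5.9680] v=[-0.4398]
Step 20: x=[5.9077] v=[-0.4020]
Step 21: x=[5.8539] v=[-0.3589]
Step 22: x=[5.8072] v=[-0.3111]
Step 23: x=[5.7683] v=[-0.2592]
Step 24: x=[5.7377] v=[-0.2039]
Step 25: x=[5.7158] v=[-0.1460]
Step 26: x=[5.7029] v=[-0.0861]
Step 27: x=[5.6991] v=[-0.0251]
Step 28: x=[5.7045] v=[0.0362]
First v>=0 after going negative at step 28, time=4.2000

Answer: 4.2000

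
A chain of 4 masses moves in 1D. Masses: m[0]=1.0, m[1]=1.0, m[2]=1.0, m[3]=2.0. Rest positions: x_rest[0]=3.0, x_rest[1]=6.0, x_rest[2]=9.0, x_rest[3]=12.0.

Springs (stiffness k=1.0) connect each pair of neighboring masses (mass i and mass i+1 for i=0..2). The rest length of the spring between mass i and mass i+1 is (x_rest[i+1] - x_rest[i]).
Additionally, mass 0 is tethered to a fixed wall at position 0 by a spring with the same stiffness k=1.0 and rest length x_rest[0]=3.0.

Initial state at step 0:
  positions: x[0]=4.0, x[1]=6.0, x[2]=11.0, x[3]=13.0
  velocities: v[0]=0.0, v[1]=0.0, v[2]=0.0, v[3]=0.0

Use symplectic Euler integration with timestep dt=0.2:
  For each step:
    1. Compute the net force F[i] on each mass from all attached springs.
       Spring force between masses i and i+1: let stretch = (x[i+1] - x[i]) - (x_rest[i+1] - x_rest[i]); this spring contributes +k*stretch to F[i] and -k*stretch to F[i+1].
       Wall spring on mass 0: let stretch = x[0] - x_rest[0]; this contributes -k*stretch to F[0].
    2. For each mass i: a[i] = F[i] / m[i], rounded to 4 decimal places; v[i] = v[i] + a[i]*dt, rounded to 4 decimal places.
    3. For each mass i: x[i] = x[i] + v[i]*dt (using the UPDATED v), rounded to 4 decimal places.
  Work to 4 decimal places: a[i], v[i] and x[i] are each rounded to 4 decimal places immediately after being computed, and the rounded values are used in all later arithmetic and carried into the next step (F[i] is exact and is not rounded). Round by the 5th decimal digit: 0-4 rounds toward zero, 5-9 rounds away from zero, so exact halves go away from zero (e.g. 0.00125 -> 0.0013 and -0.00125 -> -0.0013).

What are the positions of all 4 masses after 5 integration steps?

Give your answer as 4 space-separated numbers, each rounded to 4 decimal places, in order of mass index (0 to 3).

Step 0: x=[4.0000 6.0000 11.0000 13.0000] v=[0.0000 0.0000 0.0000 0.0000]
Step 1: x=[3.9200 6.1200 10.8800 13.0200] v=[-0.4000 0.6000 -0.6000 0.1000]
Step 2: x=[3.7712 6.3424 10.6552 13.0572] v=[-0.7440 1.1120 -1.1240 0.1860]
Step 3: x=[3.5744 6.6345 10.3540 13.1064] v=[-0.9840 1.4603 -1.5062 0.2458]
Step 4: x=[3.3570 6.9529 10.0141 13.1605] v=[-1.0869 1.5922 -1.6996 0.2706]
Step 5: x=[3.1492 7.2500 9.6776 13.2117] v=[-1.0391 1.4853 -1.6826 0.2560]

Answer: 3.1492 7.2500 9.6776 13.2117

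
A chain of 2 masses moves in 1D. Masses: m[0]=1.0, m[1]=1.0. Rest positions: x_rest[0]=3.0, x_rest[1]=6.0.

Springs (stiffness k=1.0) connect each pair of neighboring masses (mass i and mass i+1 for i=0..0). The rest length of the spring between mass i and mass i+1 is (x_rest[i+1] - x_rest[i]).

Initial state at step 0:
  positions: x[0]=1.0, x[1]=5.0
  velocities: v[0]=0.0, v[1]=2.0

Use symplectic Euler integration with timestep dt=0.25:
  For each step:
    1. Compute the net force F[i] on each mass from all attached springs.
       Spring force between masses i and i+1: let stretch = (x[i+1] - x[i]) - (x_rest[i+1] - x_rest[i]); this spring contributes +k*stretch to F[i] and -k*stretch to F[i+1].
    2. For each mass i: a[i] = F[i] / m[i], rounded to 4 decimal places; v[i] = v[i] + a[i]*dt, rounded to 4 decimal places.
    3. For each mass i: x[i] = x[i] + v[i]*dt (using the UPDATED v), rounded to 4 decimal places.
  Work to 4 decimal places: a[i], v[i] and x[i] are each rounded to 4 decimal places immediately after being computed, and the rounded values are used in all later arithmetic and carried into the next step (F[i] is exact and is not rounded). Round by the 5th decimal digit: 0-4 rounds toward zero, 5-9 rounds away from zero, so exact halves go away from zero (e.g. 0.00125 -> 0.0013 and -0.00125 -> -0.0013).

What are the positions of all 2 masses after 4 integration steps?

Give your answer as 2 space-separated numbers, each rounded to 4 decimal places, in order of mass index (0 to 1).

Step 0: x=[1.0000 5.0000] v=[0.0000 2.0000]
Step 1: x=[1.0625 5.4375] v=[0.2500 1.7500]
Step 2: x=[1.2110 5.7891] v=[0.5938 1.4063]
Step 3: x=[1.4581 6.0421] v=[0.9883 1.0118]
Step 4: x=[1.8042 6.1961] v=[1.3843 0.6158]

Answer: 1.8042 6.1961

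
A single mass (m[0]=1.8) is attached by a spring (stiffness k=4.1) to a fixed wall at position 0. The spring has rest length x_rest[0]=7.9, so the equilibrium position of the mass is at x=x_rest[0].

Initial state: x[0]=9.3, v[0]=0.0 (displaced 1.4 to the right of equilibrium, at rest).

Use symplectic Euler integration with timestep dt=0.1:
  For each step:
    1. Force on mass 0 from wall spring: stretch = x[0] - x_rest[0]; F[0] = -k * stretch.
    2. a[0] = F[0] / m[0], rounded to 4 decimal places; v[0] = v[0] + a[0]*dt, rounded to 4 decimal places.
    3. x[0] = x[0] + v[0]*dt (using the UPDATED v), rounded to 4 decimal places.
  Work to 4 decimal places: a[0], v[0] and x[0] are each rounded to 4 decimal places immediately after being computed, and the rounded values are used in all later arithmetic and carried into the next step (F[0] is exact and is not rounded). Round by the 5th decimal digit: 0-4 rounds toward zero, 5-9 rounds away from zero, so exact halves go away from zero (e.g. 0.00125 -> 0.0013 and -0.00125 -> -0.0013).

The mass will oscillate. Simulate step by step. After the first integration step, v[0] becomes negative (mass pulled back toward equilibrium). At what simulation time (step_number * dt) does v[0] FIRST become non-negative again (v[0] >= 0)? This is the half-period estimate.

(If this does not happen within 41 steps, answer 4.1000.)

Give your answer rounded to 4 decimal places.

Step 0: x=[9.3000] v=[0.0000]
Step 1: x=[9.2681] v=[-0.3189]
Step 2: x=[9.2051] v=[-0.6305]
Step 3: x=[9.1123] v=[-0.9278]
Step 4: x=[8.9919] v=[-1.2039]
Step 5: x=[8.8466] v=[-1.4526]
Step 6: x=[8.6798] v=[-1.6682]
Step 7: x=[8.4952] v=[-1.8458]
Step 8: x=[8.2971] v=[-1.9814]
Step 9: x=[8.0899] v=[-2.0719]
Step 10: x=[7.8784] v=[-2.1152]
Step 11: x=[7.6674] v=[-2.1103]
Step 12: x=[7.4617] v=[-2.0573]
Step 13: x=[7.2660] v=[-1.9575]
Step 14: x=[7.0847] v=[-1.8131]
Step 15: x=[6.9220] v=[-1.6274]
Step 16: x=[6.7815] v=[-1.4046]
Step 17: x=[6.6665] v=[-1.1498]
Step 18: x=[6.5796] v=[-0.8688]
Step 19: x=[6.5228] v=[-0.5680]
Step 20: x=[6.4974] v=[-0.2543]
Step 21: x=[6.5039] v=[0.0652]
First v>=0 after going negative at step 21, time=2.1000

Answer: 2.1000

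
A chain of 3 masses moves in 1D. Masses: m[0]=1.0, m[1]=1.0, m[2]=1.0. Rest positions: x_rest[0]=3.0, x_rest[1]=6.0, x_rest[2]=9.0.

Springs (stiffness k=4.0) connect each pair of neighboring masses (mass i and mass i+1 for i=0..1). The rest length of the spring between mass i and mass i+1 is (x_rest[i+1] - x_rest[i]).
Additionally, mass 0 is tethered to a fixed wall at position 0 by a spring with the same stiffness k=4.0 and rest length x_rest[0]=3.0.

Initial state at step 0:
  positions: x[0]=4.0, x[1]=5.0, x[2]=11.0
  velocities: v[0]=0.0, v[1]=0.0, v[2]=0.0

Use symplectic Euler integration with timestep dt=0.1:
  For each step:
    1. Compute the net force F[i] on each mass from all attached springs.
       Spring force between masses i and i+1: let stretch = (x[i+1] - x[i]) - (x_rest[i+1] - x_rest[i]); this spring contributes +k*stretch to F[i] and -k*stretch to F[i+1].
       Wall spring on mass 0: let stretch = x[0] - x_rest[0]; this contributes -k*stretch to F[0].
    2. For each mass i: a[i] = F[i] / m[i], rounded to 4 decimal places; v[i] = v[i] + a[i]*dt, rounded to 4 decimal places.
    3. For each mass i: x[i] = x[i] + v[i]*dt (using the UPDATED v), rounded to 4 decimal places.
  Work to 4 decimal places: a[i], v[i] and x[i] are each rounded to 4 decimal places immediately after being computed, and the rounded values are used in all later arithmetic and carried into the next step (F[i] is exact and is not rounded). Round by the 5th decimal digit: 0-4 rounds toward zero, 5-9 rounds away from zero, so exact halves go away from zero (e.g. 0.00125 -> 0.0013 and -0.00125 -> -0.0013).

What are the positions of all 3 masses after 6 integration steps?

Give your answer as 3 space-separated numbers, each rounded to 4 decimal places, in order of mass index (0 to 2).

Step 0: x=[4.0000 5.0000 11.0000] v=[0.0000 0.0000 0.0000]
Step 1: x=[3.8800 5.2000 10.8800] v=[-1.2000 2.0000 -1.2000]
Step 2: x=[3.6576 5.5744 10.6528] v=[-2.2240 3.7440 -2.2720]
Step 3: x=[3.3656 6.0753 10.3425] v=[-2.9203 5.0086 -3.1034]
Step 4: x=[3.0473 6.6385 9.9815] v=[-3.1827 5.6316 -3.6103]
Step 5: x=[2.7508 7.1917 9.6068] v=[-2.9651 5.5323 -3.7475]
Step 6: x=[2.5219 7.6639 9.2555] v=[-2.2891 4.7220 -3.5135]

Answer: 2.5219 7.6639 9.2555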